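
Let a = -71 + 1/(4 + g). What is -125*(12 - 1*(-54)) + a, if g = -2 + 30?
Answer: -266271/32 ≈ -8321.0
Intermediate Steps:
g = 28
a = -2271/32 (a = -71 + 1/(4 + 28) = -71 + 1/32 = -2271/32 ≈ -70.969)
-125*(12 - 1*(-54)) + a = -125*(12 - 1*(-54)) - 2271/32 = -125*(12 + 54) - 2271/32 = -125*66 - 2271/32 = -8250 - 2271/32 = -266271/32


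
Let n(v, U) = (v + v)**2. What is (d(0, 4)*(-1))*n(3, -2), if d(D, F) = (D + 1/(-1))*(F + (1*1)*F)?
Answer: 288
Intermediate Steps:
n(v, U) = 4*v**2 (n(v, U) = (2*v)**2 = 4*v**2)
d(D, F) = 2*F*(-1 + D) (d(D, F) = (D - 1)*(F + 1*F) = (-1 + D)*(F + F) = (-1 + D)*(2*F) = 2*F*(-1 + D))
(d(0, 4)*(-1))*n(3, -2) = ((2*4*(-1 + 0))*(-1))*(4*3**2) = ((2*4*(-1))*(-1))*(4*9) = -8*(-1)*36 = 8*36 = 288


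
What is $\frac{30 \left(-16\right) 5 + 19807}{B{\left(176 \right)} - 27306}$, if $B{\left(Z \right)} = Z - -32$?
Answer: $- \frac{17407}{27098} \approx -0.64237$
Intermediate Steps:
$B{\left(Z \right)} = 32 + Z$ ($B{\left(Z \right)} = Z + 32 = 32 + Z$)
$\frac{30 \left(-16\right) 5 + 19807}{B{\left(176 \right)} - 27306} = \frac{30 \left(-16\right) 5 + 19807}{\left(32 + 176\right) - 27306} = \frac{\left(-480\right) 5 + 19807}{208 - 27306} = \frac{-2400 + 19807}{-27098} = 17407 \left(- \frac{1}{27098}\right) = - \frac{17407}{27098}$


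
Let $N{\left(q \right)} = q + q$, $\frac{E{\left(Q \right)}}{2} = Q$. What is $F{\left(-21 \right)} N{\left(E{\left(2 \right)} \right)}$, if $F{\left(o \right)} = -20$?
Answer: $-160$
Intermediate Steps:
$E{\left(Q \right)} = 2 Q$
$N{\left(q \right)} = 2 q$
$F{\left(-21 \right)} N{\left(E{\left(2 \right)} \right)} = - 20 \cdot 2 \cdot 2 \cdot 2 = - 20 \cdot 2 \cdot 4 = \left(-20\right) 8 = -160$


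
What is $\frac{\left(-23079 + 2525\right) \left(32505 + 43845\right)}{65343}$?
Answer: $- \frac{523099300}{21781} \approx -24016.0$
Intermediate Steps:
$\frac{\left(-23079 + 2525\right) \left(32505 + 43845\right)}{65343} = \left(-20554\right) 76350 \cdot \frac{1}{65343} = \left(-1569297900\right) \frac{1}{65343} = - \frac{523099300}{21781}$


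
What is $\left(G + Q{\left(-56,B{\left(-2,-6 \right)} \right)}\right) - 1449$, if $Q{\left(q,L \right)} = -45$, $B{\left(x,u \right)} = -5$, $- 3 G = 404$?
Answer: $- \frac{4886}{3} \approx -1628.7$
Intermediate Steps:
$G = - \frac{404}{3}$ ($G = \left(- \frac{1}{3}\right) 404 = - \frac{404}{3} \approx -134.67$)
$\left(G + Q{\left(-56,B{\left(-2,-6 \right)} \right)}\right) - 1449 = \left(- \frac{404}{3} - 45\right) - 1449 = - \frac{539}{3} - 1449 = - \frac{4886}{3}$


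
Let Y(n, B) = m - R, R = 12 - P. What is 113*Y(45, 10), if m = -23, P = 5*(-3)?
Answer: -5650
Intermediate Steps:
P = -15
R = 27 (R = 12 - 1*(-15) = 12 + 15 = 27)
Y(n, B) = -50 (Y(n, B) = -23 - 1*27 = -23 - 27 = -50)
113*Y(45, 10) = 113*(-50) = -5650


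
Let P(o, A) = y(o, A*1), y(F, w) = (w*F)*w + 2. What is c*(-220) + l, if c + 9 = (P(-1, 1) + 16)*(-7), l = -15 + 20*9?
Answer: 28325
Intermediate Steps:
y(F, w) = 2 + F*w² (y(F, w) = (F*w)*w + 2 = F*w² + 2 = 2 + F*w²)
P(o, A) = 2 + o*A² (P(o, A) = 2 + o*(A*1)² = 2 + o*A²)
l = 165 (l = -15 + 180 = 165)
c = -128 (c = -9 + ((2 - 1*1²) + 16)*(-7) = -9 + ((2 - 1*1) + 16)*(-7) = -9 + ((2 - 1) + 16)*(-7) = -9 + (1 + 16)*(-7) = -9 + 17*(-7) = -9 - 119 = -128)
c*(-220) + l = -128*(-220) + 165 = 28160 + 165 = 28325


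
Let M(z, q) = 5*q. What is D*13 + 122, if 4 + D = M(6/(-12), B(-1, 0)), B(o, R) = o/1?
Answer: 5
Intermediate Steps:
B(o, R) = o (B(o, R) = o*1 = o)
D = -9 (D = -4 + 5*(-1) = -4 - 5 = -9)
D*13 + 122 = -9*13 + 122 = -117 + 122 = 5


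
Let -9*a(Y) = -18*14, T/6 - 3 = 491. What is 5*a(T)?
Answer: 140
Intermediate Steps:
T = 2964 (T = 18 + 6*491 = 18 + 2946 = 2964)
a(Y) = 28 (a(Y) = -(-2)*14 = -⅑*(-252) = 28)
5*a(T) = 5*28 = 140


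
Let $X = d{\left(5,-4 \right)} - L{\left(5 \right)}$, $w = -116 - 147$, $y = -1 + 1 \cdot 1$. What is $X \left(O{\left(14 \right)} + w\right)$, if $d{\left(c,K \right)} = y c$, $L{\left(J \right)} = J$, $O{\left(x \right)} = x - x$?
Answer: $1315$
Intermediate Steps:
$O{\left(x \right)} = 0$
$y = 0$ ($y = -1 + 1 = 0$)
$w = -263$ ($w = -116 - 147 = -263$)
$d{\left(c,K \right)} = 0$ ($d{\left(c,K \right)} = 0 c = 0$)
$X = -5$ ($X = 0 - 5 = -5$)
$X \left(O{\left(14 \right)} + w\right) = - 5 \left(0 - 263\right) = \left(-5\right) \left(-263\right) = 1315$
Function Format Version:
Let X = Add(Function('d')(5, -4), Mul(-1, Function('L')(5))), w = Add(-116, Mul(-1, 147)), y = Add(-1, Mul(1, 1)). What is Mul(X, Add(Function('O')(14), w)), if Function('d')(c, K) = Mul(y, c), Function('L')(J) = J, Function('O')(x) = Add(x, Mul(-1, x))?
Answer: 1315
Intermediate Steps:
Function('O')(x) = 0
y = 0 (y = Add(-1, 1) = 0)
w = -263 (w = Add(-116, -147) = -263)
Function('d')(c, K) = 0 (Function('d')(c, K) = Mul(0, c) = 0)
X = -5 (X = Add(0, Mul(-1, 5)) = Add(0, -5) = -5)
Mul(X, Add(Function('O')(14), w)) = Mul(-5, Add(0, -263)) = Mul(-5, -263) = 1315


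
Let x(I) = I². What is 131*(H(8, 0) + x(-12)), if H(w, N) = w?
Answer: 19912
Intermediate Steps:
131*(H(8, 0) + x(-12)) = 131*(8 + (-12)²) = 131*(8 + 144) = 131*152 = 19912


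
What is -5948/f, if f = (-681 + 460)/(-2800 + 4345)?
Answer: 9189660/221 ≈ 41582.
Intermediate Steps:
f = -221/1545 ≈ -0.14304
-5948/f = -5948/(-221/1545) = -5948*(-1545/221) = 9189660/221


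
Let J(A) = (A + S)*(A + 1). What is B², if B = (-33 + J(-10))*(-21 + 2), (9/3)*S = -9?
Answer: 2547216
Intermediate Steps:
S = -3 (S = (⅓)*(-9) = -3)
J(A) = (1 + A)*(-3 + A) (J(A) = (A - 3)*(A + 1) = (-3 + A)*(1 + A) = (1 + A)*(-3 + A))
B = -1596 (B = (-33 + (-3 + (-10)² - 2*(-10)))*(-21 + 2) = (-33 + (-3 + 100 + 20))*(-19) = (-33 + 117)*(-19) = 84*(-19) = -1596)
B² = (-1596)² = 2547216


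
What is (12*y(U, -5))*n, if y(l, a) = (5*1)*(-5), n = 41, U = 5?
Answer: -12300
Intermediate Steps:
y(l, a) = -25 (y(l, a) = 5*(-5) = -25)
(12*y(U, -5))*n = (12*(-25))*41 = -300*41 = -12300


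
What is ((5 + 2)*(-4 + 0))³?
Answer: -21952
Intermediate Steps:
((5 + 2)*(-4 + 0))³ = (7*(-4))³ = (-28)³ = -21952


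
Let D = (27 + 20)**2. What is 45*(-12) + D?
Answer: 1669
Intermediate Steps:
D = 2209 (D = 47**2 = 2209)
45*(-12) + D = 45*(-12) + 2209 = -540 + 2209 = 1669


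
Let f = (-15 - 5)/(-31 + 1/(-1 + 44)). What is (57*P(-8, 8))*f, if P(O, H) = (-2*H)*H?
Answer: -522880/111 ≈ -4710.6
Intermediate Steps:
P(O, H) = -2*H²
f = 215/333 (f = -20/(-31 + 1/43) = -20/(-1332/43) = -20*(-43/1332) = 215/333 ≈ 0.64565)
(57*P(-8, 8))*f = (57*(-2*8²))*(215/333) = (57*(-2*64))*(215/333) = (57*(-128))*(215/333) = -7296*215/333 = -522880/111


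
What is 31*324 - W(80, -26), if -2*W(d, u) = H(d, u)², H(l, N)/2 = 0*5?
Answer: 10044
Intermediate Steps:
H(l, N) = 0 (H(l, N) = 2*(0*5) = 2*0 = 0)
W(d, u) = 0 (W(d, u) = -½*0² = -½*0 = 0)
31*324 - W(80, -26) = 31*324 - 1*0 = 10044 + 0 = 10044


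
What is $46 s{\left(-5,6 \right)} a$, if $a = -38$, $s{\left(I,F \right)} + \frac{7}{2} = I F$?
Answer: $58558$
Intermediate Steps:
$s{\left(I,F \right)} = - \frac{7}{2} + F I$ ($s{\left(I,F \right)} = - \frac{7}{2} + I F = - \frac{7}{2} + F I$)
$46 s{\left(-5,6 \right)} a = 46 \left(- \frac{7}{2} + 6 \left(-5\right)\right) \left(-38\right) = 46 \left(- \frac{7}{2} - 30\right) \left(-38\right) = 46 \left(- \frac{67}{2}\right) \left(-38\right) = \left(-1541\right) \left(-38\right) = 58558$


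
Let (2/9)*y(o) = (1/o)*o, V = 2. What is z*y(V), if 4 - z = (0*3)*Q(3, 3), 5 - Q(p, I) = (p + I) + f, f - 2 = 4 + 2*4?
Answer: 18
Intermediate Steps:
f = 14 (f = 2 + (4 + 2*4) = 2 + (4 + 8) = 2 + 12 = 14)
Q(p, I) = -9 - I - p (Q(p, I) = 5 - ((p + I) + 14) = 5 - ((I + p) + 14) = 5 - (14 + I + p) = 5 + (-14 - I - p) = -9 - I - p)
y(o) = 9/2 (y(o) = 9*((1/o)*o)/2 = 9*(o/o)/2 = (9/2)*1 = 9/2)
z = 4 (z = 4 - 0*3*(-9 - 1*3 - 1*3) = 4 - 0*(-9 - 3 - 3) = 4 - 0*(-15) = 4 - 1*0 = 4 + 0 = 4)
z*y(V) = 4*(9/2) = 18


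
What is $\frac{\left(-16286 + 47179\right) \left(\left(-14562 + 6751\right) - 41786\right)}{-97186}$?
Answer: $\frac{1532200121}{97186} \approx 15766.0$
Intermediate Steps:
$\frac{\left(-16286 + 47179\right) \left(\left(-14562 + 6751\right) - 41786\right)}{-97186} = 30893 \left(-7811 - 41786\right) \left(- \frac{1}{97186}\right) = 30893 \left(-49597\right) \left(- \frac{1}{97186}\right) = \left(-1532200121\right) \left(- \frac{1}{97186}\right) = \frac{1532200121}{97186}$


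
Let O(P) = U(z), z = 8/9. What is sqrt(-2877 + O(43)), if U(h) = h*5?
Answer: I*sqrt(25853)/3 ≈ 53.596*I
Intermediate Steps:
z = 8/9 (z = 8*(1/9) = 8/9 ≈ 0.88889)
U(h) = 5*h
O(P) = 40/9 (O(P) = 5*(8/9) = 40/9)
sqrt(-2877 + O(43)) = sqrt(-2877 + 40/9) = sqrt(-25853/9) = I*sqrt(25853)/3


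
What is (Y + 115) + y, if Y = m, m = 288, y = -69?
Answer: 334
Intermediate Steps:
Y = 288
(Y + 115) + y = (288 + 115) - 69 = 403 - 69 = 334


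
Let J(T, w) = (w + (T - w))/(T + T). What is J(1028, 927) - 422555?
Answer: -845109/2 ≈ -4.2255e+5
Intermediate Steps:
J(T, w) = ½ (J(T, w) = T/((2*T)) = T*(1/(2*T)) = ½)
J(1028, 927) - 422555 = ½ - 422555 = -845109/2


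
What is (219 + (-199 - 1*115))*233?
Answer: -22135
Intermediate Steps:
(219 + (-199 - 1*115))*233 = (219 + (-199 - 115))*233 = (219 - 314)*233 = -95*233 = -22135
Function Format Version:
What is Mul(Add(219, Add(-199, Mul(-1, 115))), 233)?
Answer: -22135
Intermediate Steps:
Mul(Add(219, Add(-199, Mul(-1, 115))), 233) = Mul(Add(219, Add(-199, -115)), 233) = Mul(Add(219, -314), 233) = Mul(-95, 233) = -22135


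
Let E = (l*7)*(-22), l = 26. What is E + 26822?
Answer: 22818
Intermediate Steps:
E = -4004 (E = (26*7)*(-22) = 182*(-22) = -4004)
E + 26822 = -4004 + 26822 = 22818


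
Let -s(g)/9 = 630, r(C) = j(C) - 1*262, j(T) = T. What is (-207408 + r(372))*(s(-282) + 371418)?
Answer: -75818828904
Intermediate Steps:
r(C) = -262 + C (r(C) = C - 1*262 = C - 262 = -262 + C)
s(g) = -5670 (s(g) = -9*630 = -5670)
(-207408 + r(372))*(s(-282) + 371418) = (-207408 + (-262 + 372))*(-5670 + 371418) = (-207408 + 110)*365748 = -207298*365748 = -75818828904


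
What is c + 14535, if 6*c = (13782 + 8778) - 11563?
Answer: 98207/6 ≈ 16368.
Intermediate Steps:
c = 10997/6 (c = ((13782 + 8778) - 11563)/6 = (22560 - 11563)/6 = (1/6)*10997 = 10997/6 ≈ 1832.8)
c + 14535 = 10997/6 + 14535 = 98207/6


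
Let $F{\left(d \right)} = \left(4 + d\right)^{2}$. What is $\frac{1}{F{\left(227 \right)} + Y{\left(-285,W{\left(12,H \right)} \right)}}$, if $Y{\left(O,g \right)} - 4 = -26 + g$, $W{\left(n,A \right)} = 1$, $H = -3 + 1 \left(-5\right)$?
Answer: $\frac{1}{53340} \approx 1.8748 \cdot 10^{-5}$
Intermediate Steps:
$H = -8$ ($H = -3 - 5 = -8$)
$Y{\left(O,g \right)} = -22 + g$ ($Y{\left(O,g \right)} = 4 + \left(-26 + g\right) = -22 + g$)
$\frac{1}{F{\left(227 \right)} + Y{\left(-285,W{\left(12,H \right)} \right)}} = \frac{1}{\left(4 + 227\right)^{2} + \left(-22 + 1\right)} = \frac{1}{231^{2} - 21} = \frac{1}{53361 - 21} = \frac{1}{53340}$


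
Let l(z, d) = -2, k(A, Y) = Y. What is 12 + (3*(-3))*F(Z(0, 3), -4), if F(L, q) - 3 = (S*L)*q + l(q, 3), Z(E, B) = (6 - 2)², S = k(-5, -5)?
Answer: -2877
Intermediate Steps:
S = -5
Z(E, B) = 16 (Z(E, B) = 4² = 16)
F(L, q) = 1 - 5*L*q (F(L, q) = 3 + ((-5*L)*q - 2) = 3 + (-5*L*q - 2) = 3 + (-2 - 5*L*q) = 1 - 5*L*q)
12 + (3*(-3))*F(Z(0, 3), -4) = 12 + (3*(-3))*(1 - 5*16*(-4)) = 12 - 9*(1 + 320) = 12 - 9*321 = 12 - 2889 = -2877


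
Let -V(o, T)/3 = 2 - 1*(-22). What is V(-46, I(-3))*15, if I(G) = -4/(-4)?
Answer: -1080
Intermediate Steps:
I(G) = 1 (I(G) = -4*(-¼) = 1)
V(o, T) = -72 (V(o, T) = -3*(2 - 1*(-22)) = -3*(2 + 22) = -3*24 = -72)
V(-46, I(-3))*15 = -72*15 = -1080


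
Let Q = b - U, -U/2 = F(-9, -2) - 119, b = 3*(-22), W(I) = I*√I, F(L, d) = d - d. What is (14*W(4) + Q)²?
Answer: 36864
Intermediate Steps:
F(L, d) = 0
W(I) = I^(3/2)
b = -66
U = 238 (U = -2*(0 - 119) = -2*(-119) = 238)
Q = -304 (Q = -66 - 1*238 = -66 - 238 = -304)
(14*W(4) + Q)² = (14*4^(3/2) - 304)² = (14*8 - 304)² = (112 - 304)² = (-192)² = 36864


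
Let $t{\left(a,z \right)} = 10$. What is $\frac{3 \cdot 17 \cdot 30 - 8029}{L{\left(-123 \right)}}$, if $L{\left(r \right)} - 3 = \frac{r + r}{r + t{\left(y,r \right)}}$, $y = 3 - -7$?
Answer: $- \frac{734387}{585} \approx -1255.4$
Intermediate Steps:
$y = 10$ ($y = 3 + 7 = 10$)
$L{\left(r \right)} = 3 + \frac{2 r}{10 + r}$ ($L{\left(r \right)} = 3 + \frac{r + r}{r + 10} = 3 + \frac{2 r}{10 + r}$)
$\frac{3 \cdot 17 \cdot 30 - 8029}{L{\left(-123 \right)}} = \frac{3 \cdot 17 \cdot 30 - 8029}{5 \frac{1}{10 - 123} \left(6 - 123\right)} = \frac{51 \cdot 30 - 8029}{5 \frac{1}{-113} \left(-117\right)} = \frac{1530 - 8029}{5 \left(- \frac{1}{113}\right) \left(-117\right)} = - \frac{6499}{\frac{585}{113}} = \left(-6499\right) \frac{113}{585} = - \frac{734387}{585}$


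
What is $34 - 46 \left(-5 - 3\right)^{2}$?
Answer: $-2910$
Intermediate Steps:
$34 - 46 \left(-5 - 3\right)^{2} = 34 - 46 \left(-8\right)^{2} = 34 - 2944 = -2910$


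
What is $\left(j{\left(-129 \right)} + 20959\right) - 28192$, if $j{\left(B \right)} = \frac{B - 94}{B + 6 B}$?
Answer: $- \frac{6531176}{903} \approx -7232.8$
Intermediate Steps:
$j{\left(B \right)} = \frac{-94 + B}{7 B}$
$\left(j{\left(-129 \right)} + 20959\right) - 28192 = \left(\frac{-94 - 129}{7 \left(-129\right)} + 20959\right) - 28192 = \left(\frac{1}{7} \left(- \frac{1}{129}\right) \left(-223\right) + 20959\right) - 28192 = \left(\frac{223}{903} + 20959\right) - 28192 = \frac{18926200}{903} - 28192 = - \frac{6531176}{903}$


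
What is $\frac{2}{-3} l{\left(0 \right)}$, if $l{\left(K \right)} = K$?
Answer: $0$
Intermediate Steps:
$\frac{2}{-3} l{\left(0 \right)} = \frac{2}{-3} \cdot 0 = 2 \left(- \frac{1}{3}\right) 0 = \left(- \frac{2}{3}\right) 0 = 0$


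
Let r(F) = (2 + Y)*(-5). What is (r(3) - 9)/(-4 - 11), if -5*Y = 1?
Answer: 6/5 ≈ 1.2000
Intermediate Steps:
Y = -1/5 (Y = -1/5*1 = -1/5 ≈ -0.20000)
r(F) = -9 (r(F) = (2 - 1/5)*(-5) = (9/5)*(-5) = -9)
(r(3) - 9)/(-4 - 11) = (-9 - 9)/(-4 - 11) = -18/(-15) = -1/15*(-18) = 6/5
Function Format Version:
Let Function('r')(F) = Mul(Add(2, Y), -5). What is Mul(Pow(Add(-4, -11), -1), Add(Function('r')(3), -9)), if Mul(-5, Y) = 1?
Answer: Rational(6, 5) ≈ 1.2000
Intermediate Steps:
Y = Rational(-1, 5) (Y = Mul(Rational(-1, 5), 1) = Rational(-1, 5) ≈ -0.20000)
Function('r')(F) = -9 (Function('r')(F) = Mul(Add(2, Rational(-1, 5)), -5) = Mul(Rational(9, 5), -5) = -9)
Mul(Pow(Add(-4, -11), -1), Add(Function('r')(3), -9)) = Mul(Pow(Add(-4, -11), -1), Add(-9, -9)) = Mul(Pow(-15, -1), -18) = Mul(Rational(-1, 15), -18) = Rational(6, 5)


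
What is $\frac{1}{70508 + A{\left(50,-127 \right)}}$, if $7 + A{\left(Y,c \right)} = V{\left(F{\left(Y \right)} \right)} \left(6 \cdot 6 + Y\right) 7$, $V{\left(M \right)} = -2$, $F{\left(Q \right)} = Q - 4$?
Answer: $\frac{1}{69297} \approx 1.4431 \cdot 10^{-5}$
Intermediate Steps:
$F{\left(Q \right)} = -4 + Q$ ($F{\left(Q \right)} = Q - 4 = -4 + Q$)
$A{\left(Y,c \right)} = -511 - 14 Y$ ($A{\left(Y,c \right)} = -7 + - 2 \left(6 \cdot 6 + Y\right) 7 = -7 + - 2 \left(36 + Y\right) 7 = -7 + \left(-72 - 2 Y\right) 7 = -7 - \left(504 + 14 Y\right) = -511 - 14 Y$)
$\frac{1}{70508 + A{\left(50,-127 \right)}} = \frac{1}{70508 - 1211} = \frac{1}{69297}$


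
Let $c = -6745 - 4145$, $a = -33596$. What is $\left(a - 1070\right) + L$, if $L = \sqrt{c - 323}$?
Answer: $-34666 + i \sqrt{11213} \approx -34666.0 + 105.89 i$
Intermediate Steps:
$c = -10890$
$L = i \sqrt{11213}$ ($L = \sqrt{-10890 - 323} = \sqrt{-11213} = i \sqrt{11213} \approx 105.89 i$)
$\left(a - 1070\right) + L = \left(-33596 - 1070\right) + i \sqrt{11213} = -34666 + i \sqrt{11213}$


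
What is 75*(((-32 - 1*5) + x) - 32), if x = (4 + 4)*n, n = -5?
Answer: -8175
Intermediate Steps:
x = -40 (x = (4 + 4)*(-5) = 8*(-5) = -40)
75*(((-32 - 1*5) + x) - 32) = 75*(((-32 - 1*5) - 40) - 32) = 75*(((-32 - 5) - 40) - 32) = 75*((-37 - 40) - 32) = 75*(-77 - 32) = 75*(-109) = -8175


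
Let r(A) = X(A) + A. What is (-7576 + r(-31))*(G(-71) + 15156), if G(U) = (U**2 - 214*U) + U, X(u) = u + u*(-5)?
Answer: -264299560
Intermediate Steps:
X(u) = -4*u (X(u) = u - 5*u = -4*u)
G(U) = U**2 - 213*U
r(A) = -3*A (r(A) = -4*A + A = -3*A)
(-7576 + r(-31))*(G(-71) + 15156) = (-7576 - 3*(-31))*(-71*(-213 - 71) + 15156) = (-7576 + 93)*(-71*(-284) + 15156) = -7483*(20164 + 15156) = -7483*35320 = -264299560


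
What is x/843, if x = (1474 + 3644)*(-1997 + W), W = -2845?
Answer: -8260452/281 ≈ -29397.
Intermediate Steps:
x = -24781356 (x = (1474 + 3644)*(-1997 - 2845) = 5118*(-4842) = -24781356)
x/843 = -24781356/843 = -24781356*1/843 = -8260452/281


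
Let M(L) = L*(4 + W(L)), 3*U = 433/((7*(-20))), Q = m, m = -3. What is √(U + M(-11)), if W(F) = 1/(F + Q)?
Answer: I*√1951215/210 ≈ 6.6517*I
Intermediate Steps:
Q = -3
W(F) = 1/(-3 + F) (W(F) = 1/(F - 3) = 1/(-3 + F))
U = -433/420 (U = (433/((7*(-20))))/3 = (433/(-140))/3 = (433*(-1/140))/3 = (⅓)*(-433/140) = -433/420 ≈ -1.0310)
M(L) = L*(4 + 1/(-3 + L))
√(U + M(-11)) = √(-433/420 - 11*(-11 + 4*(-11))/(-3 - 11)) = √(-433/420 - 11*(-11 - 44)/(-14)) = √(-433/420 - 11*(-1/14)*(-55)) = √(-433/420 - 605/14) = √(-18583/420) = I*√1951215/210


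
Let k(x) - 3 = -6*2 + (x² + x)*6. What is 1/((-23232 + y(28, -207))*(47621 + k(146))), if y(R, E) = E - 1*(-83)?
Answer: -1/4119624704 ≈ -2.4274e-10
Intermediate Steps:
y(R, E) = 83 + E (y(R, E) = E + 83 = 83 + E)
k(x) = -9 + 6*x + 6*x² (k(x) = 3 + (-6*2 + (x² + x)*6) = 3 + (-12 + (x + x²)*6) = 3 + (-12 + (6*x + 6*x²)) = 3 + (-12 + 6*x + 6*x²) = -9 + 6*x + 6*x²)
1/((-23232 + y(28, -207))*(47621 + k(146))) = 1/((-23232 + (83 - 207))*(47621 + (-9 + 6*146 + 6*146²))) = 1/((-23232 - 124)*(47621 + (-9 + 876 + 6*21316))) = 1/(-23356*(47621 + (-9 + 876 + 127896))) = 1/(-23356*(47621 + 128763)) = 1/(-23356*176384) = 1/(-4119624704) = -1/4119624704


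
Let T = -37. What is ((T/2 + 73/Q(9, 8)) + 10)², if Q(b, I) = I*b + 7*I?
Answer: 1030225/16384 ≈ 62.880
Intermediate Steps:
Q(b, I) = 7*I + I*b
((T/2 + 73/Q(9, 8)) + 10)² = ((-37/2 + 73/((8*(7 + 9)))) + 10)² = ((-37*½ + 73/((8*16))) + 10)² = ((-37/2 + 73/128) + 10)² = (-2295/128 + 10)² = (-1015/128)² = 1030225/16384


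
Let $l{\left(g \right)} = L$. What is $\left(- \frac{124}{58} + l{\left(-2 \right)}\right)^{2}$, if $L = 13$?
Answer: $\frac{99225}{841} \approx 117.98$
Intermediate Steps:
$l{\left(g \right)} = 13$
$\left(- \frac{124}{58} + l{\left(-2 \right)}\right)^{2} = \left(- \frac{124}{58} + 13\right)^{2} = \left(\left(-124\right) \frac{1}{58} + 13\right)^{2} = \left(- \frac{62}{29} + 13\right)^{2} = \left(\frac{315}{29}\right)^{2} = \frac{99225}{841}$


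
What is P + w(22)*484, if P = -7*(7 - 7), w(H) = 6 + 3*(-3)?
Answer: -1452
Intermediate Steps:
w(H) = -3 (w(H) = 6 - 9 = -3)
P = 0 (P = -7*0 = 0)
P + w(22)*484 = 0 - 3*484 = 0 - 1452 = -1452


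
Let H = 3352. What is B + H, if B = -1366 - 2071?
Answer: -85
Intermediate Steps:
B = -3437
B + H = -3437 + 3352 = -85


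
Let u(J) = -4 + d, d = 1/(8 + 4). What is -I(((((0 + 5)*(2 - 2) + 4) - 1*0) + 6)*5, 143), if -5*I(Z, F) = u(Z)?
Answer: -47/60 ≈ -0.78333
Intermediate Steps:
d = 1/12 ≈ 0.083333
u(J) = -47/12 (u(J) = -4 + 1/12 = -47/12)
I(Z, F) = 47/60 (I(Z, F) = -⅕*(-47/12) = 47/60)
-I(((((0 + 5)*(2 - 2) + 4) - 1*0) + 6)*5, 143) = -1*47/60 = -47/60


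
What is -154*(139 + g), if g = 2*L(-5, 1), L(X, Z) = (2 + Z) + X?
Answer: -20790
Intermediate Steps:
L(X, Z) = 2 + X + Z
g = -4 (g = 2*(2 - 5 + 1) = 2*(-2) = -4)
-154*(139 + g) = -154*(139 - 4) = -154*135 = -20790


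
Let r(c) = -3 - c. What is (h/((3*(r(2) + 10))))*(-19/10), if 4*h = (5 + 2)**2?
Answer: -931/600 ≈ -1.5517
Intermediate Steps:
h = 49/4 (h = (5 + 2)**2/4 = (1/4)*7**2 = (1/4)*49 = 49/4 ≈ 12.250)
(h/((3*(r(2) + 10))))*(-19/10) = (49/(4*((3*((-3 - 1*2) + 10)))))*(-19/10) = (49/(4*((3*((-3 - 2) + 10)))))*(-19*1/10) = (49/(4*((3*(-5 + 10)))))*(-19/10) = (49/(4*((3*5))))*(-19/10) = ((49/4)/15)*(-19/10) = ((49/4)*(1/15))*(-19/10) = (49/60)*(-19/10) = -931/600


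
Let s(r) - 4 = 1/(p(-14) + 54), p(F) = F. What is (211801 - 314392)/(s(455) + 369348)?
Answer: -4103640/14774081 ≈ -0.27776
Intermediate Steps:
s(r) = 161/40 (s(r) = 4 + 1/(-14 + 54) = 4 + 1/40 = 161/40)
(211801 - 314392)/(s(455) + 369348) = (211801 - 314392)/(161/40 + 369348) = -102591/14774081/40 = -102591*40/14774081 = -4103640/14774081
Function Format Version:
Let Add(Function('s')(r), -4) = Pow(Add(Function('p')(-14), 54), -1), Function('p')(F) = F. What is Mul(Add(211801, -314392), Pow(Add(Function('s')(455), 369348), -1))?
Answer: Rational(-4103640, 14774081) ≈ -0.27776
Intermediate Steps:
Function('s')(r) = Rational(161, 40) (Function('s')(r) = Add(4, Pow(Add(-14, 54), -1)) = Add(4, Pow(40, -1)) = Add(4, Rational(1, 40)) = Rational(161, 40))
Mul(Add(211801, -314392), Pow(Add(Function('s')(455), 369348), -1)) = Mul(Add(211801, -314392), Pow(Add(Rational(161, 40), 369348), -1)) = Mul(-102591, Pow(Rational(14774081, 40), -1)) = Mul(-102591, Rational(40, 14774081)) = Rational(-4103640, 14774081)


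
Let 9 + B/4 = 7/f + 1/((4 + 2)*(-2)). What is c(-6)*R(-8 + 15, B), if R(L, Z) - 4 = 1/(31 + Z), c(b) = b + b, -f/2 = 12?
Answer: -600/13 ≈ -46.154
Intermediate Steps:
f = -24 (f = -2*12 = -24)
c(b) = 2*b
B = -75/2 (B = -36 + 4*(7/(-24) + 1/((4 + 2)*(-2))) = -36 + 4*(7*(-1/24) - ½/6) = -36 + 4*(-7/24 + (⅙)*(-½)) = -36 + 4*(-7/24 - 1/12) = -36 + 4*(-3/8) = -36 - 3/2 = -75/2 ≈ -37.500)
R(L, Z) = 4 + 1/(31 + Z)
c(-6)*R(-8 + 15, B) = (2*(-6))*((125 + 4*(-75/2))/(31 - 75/2)) = -12*(125 - 150)/(-13/2) = -(-24)*(-25)/13 = -12*50/13 = -600/13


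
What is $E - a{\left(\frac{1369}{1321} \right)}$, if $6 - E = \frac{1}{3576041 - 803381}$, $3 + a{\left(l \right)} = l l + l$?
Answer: $\frac{33335021223899}{4838405379060} \approx 6.8897$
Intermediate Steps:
$a{\left(l \right)} = -3 + l + l^{2}$ ($a{\left(l \right)} = -3 + \left(l l + l\right) = -3 + \left(l^{2} + l\right) = -3 + \left(l + l^{2}\right) = -3 + l + l^{2}$)
$E = \frac{16635959}{2772660}$ ($E = 6 - \frac{1}{3576041 - 803381} = 6 - \frac{1}{2772660} = \frac{16635959}{2772660} \approx 6.0$)
$E - a{\left(\frac{1369}{1321} \right)} = \frac{16635959}{2772660} - \left(-3 + \frac{1369}{1321} + \left(\frac{1369}{1321}\right)^{2}\right) = \frac{16635959}{2772660} - \left(-3 + \frac{1369}{1321} + \frac{1874161}{1745041}\right) = \frac{16635959}{2772660} - - \frac{1552513}{1745041} = \frac{16635959}{2772660} + \frac{1552513}{1745041} = \frac{33335021223899}{4838405379060}$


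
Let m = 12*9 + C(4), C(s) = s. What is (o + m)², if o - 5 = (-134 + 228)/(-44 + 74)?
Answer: 3247204/225 ≈ 14432.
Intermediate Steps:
o = 122/15 (o = 5 + (-134 + 228)/(-44 + 74) = 5 + 94/30 = 5 + 94*(1/30) = 5 + 47/15 = 122/15 ≈ 8.1333)
m = 112 (m = 12*9 + 4 = 108 + 4 = 112)
(o + m)² = (122/15 + 112)² = (1802/15)² = 3247204/225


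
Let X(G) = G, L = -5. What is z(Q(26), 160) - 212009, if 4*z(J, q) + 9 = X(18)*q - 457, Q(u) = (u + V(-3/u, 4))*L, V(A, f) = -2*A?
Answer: -422811/2 ≈ -2.1141e+5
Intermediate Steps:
Q(u) = -30/u - 5*u (Q(u) = (u - (-6)/u)*(-5) = (u + 6/u)*(-5) = -30/u - 5*u)
z(J, q) = -233/2 + 9*q/2 (z(J, q) = -9/4 + (18*q - 457)/4 = -9/4 + (-457 + 18*q)/4 = -9/4 + (-457/4 + 9*q/2) = -233/2 + 9*q/2)
z(Q(26), 160) - 212009 = (-233/2 + (9/2)*160) - 212009 = (-233/2 + 720) - 212009 = 1207/2 - 212009 = -422811/2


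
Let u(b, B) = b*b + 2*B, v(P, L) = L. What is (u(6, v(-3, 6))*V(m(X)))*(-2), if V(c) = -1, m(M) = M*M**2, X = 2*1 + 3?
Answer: 96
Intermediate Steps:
X = 5 (X = 2 + 3 = 5)
m(M) = M**3
u(b, B) = b**2 + 2*B
(u(6, v(-3, 6))*V(m(X)))*(-2) = ((6**2 + 2*6)*(-1))*(-2) = ((36 + 12)*(-1))*(-2) = (48*(-1))*(-2) = -48*(-2) = 96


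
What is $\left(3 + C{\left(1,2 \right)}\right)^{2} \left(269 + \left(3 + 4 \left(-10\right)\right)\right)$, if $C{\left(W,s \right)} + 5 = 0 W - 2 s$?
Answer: $8352$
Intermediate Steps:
$C{\left(W,s \right)} = -5 - 2 s$ ($C{\left(W,s \right)} = -5 + \left(0 W - 2 s\right) = -5 + \left(0 - 2 s\right) = -5 - 2 s$)
$\left(3 + C{\left(1,2 \right)}\right)^{2} \left(269 + \left(3 + 4 \left(-10\right)\right)\right) = \left(3 - 9\right)^{2} \left(269 + \left(3 + 4 \left(-10\right)\right)\right) = \left(3 - 9\right)^{2} \left(269 + \left(3 - 40\right)\right) = \left(3 - 9\right)^{2} \left(269 - 37\right) = \left(-6\right)^{2} \cdot 232 = 36 \cdot 232 = 8352$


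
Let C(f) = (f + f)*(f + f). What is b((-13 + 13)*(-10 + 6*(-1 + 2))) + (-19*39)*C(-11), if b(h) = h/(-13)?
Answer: -358644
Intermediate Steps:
b(h) = -h/13 (b(h) = h*(-1/13) = -h/13)
C(f) = 4*f² (C(f) = (2*f)*(2*f) = 4*f²)
b((-13 + 13)*(-10 + 6*(-1 + 2))) + (-19*39)*C(-11) = -(-13 + 13)*(-10 + 6*(-1 + 2))/13 + (-19*39)*(4*(-11)²) = -0*(-10 + 6*1) - 2964*121 = -0*(-10 + 6) - 741*484 = -0*(-4) - 358644 = -1/13*0 - 358644 = 0 - 358644 = -358644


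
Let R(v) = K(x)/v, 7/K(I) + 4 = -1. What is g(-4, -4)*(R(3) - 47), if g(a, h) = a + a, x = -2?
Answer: 5696/15 ≈ 379.73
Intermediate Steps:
K(I) = -7/5 (K(I) = 7/(-4 - 1) = 7/(-5) = 7*(-⅕) = -7/5)
R(v) = -7/(5*v)
g(a, h) = 2*a
g(-4, -4)*(R(3) - 47) = (2*(-4))*(-7/5/3 - 47) = -8*(-7/5*⅓ - 47) = -8*(-7/15 - 47) = -8*(-712/15) = 5696/15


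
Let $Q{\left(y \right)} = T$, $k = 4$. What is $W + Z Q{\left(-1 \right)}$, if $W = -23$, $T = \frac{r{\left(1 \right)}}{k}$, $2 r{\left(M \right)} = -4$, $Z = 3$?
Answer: $- \frac{49}{2} \approx -24.5$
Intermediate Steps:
$r{\left(M \right)} = -2$ ($r{\left(M \right)} = \frac{1}{2} \left(-4\right) = -2$)
$T = - \frac{1}{2}$ ($T = - \frac{2}{4} = \left(-2\right) \frac{1}{4} = - \frac{1}{2} \approx -0.5$)
$Q{\left(y \right)} = - \frac{1}{2}$
$W + Z Q{\left(-1 \right)} = -23 + 3 \left(- \frac{1}{2}\right) = -23 - \frac{3}{2} = - \frac{49}{2}$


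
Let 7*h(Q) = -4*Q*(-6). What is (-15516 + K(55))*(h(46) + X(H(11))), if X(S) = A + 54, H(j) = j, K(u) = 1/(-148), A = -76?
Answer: -1090775275/518 ≈ -2.1057e+6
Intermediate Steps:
K(u) = -1/148
X(S) = -22 (X(S) = -76 + 54 = -22)
h(Q) = 24*Q/7 (h(Q) = (-4*Q*(-6))/7 = (24*Q)/7 = 24*Q/7)
(-15516 + K(55))*(h(46) + X(H(11))) = (-15516 - 1/148)*((24/7)*46 - 22) = -2296369*(1104/7 - 22)/148 = -2296369/148*950/7 = -1090775275/518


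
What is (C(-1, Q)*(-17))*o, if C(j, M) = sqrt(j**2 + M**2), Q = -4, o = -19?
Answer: 323*sqrt(17) ≈ 1331.8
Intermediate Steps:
C(j, M) = sqrt(M**2 + j**2)
(C(-1, Q)*(-17))*o = (sqrt((-4)**2 + (-1)**2)*(-17))*(-19) = (sqrt(16 + 1)*(-17))*(-19) = (sqrt(17)*(-17))*(-19) = -17*sqrt(17)*(-19) = 323*sqrt(17)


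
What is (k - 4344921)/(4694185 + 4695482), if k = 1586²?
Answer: -1829525/9389667 ≈ -0.19484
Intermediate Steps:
k = 2515396
(k - 4344921)/(4694185 + 4695482) = (2515396 - 4344921)/(4694185 + 4695482) = -1829525/9389667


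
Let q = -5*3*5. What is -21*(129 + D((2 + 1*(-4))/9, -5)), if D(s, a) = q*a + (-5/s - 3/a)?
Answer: -110691/10 ≈ -11069.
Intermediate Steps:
q = -75 (q = -15*5 = -75)
D(s, a) = -75*a - 5/s - 3/a (D(s, a) = -75*a + (-5/s - 3/a) = -75*a - 5/s - 3/a)
-21*(129 + D((2 + 1*(-4))/9, -5)) = -21*(129 + (-75*(-5) - 5*9/(2 + 1*(-4)) - 3/(-5))) = -21*(129 + (375 - 5*9/(2 - 4) - 3*(-1/5))) = -21*(129 + (375 - 5/((-2*1/9)) + 3/5)) = -21*(129 + (375 - 5/(-2/9) + 3/5)) = -21*(129 + (375 - 5*(-9/2) + 3/5)) = -21*(129 + (375 + 45/2 + 3/5)) = -21*(129 + 3981/10) = -21*5271/10 = -110691/10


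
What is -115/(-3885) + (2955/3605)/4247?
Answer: 10126744/339891657 ≈ 0.029794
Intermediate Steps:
-115/(-3885) + (2955/3605)/4247 = -115*(-1/3885) + (2955*(1/3605))*(1/4247) = 23/777 + (591/721)*(1/4247) = 23/777 + 591/3062087 = 10126744/339891657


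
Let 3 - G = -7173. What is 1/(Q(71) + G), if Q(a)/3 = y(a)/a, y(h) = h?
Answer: 1/7179 ≈ 0.00013930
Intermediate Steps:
G = 7176 (G = 3 - 1*(-7173) = 3 + 7173 = 7176)
Q(a) = 3 (Q(a) = 3*(a/a) = 3*1 = 3)
1/(Q(71) + G) = 1/(3 + 7176) = 1/7179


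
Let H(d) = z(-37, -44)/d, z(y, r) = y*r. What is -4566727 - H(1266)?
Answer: -2890739005/633 ≈ -4.5667e+6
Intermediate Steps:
z(y, r) = r*y
H(d) = 1628/d (H(d) = (-44*(-37))/d = 1628/d)
-4566727 - H(1266) = -4566727 - 1628/1266 = -4566727 - 1*814/633 = -4566727 - 814/633 = -2890739005/633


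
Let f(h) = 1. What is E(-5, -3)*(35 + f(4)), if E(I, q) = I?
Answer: -180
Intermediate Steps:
E(-5, -3)*(35 + f(4)) = -5*(35 + 1) = -5*36 = -180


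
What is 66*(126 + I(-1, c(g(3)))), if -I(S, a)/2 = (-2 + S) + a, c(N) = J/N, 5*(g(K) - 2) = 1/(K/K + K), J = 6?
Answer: 341352/41 ≈ 8325.7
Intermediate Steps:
g(K) = 2 + 1/(5*(1 + K)) (g(K) = 2 + 1/(5*(K/K + K)) = 2 + 1/(5*(1 + K)))
c(N) = 6/N
I(S, a) = 4 - 2*S - 2*a (I(S, a) = -2*((-2 + S) + a) = -2*(-2 + S + a) = 4 - 2*S - 2*a)
66*(126 + I(-1, c(g(3)))) = 66*(126 + (4 - 2*(-1) - 12/((11 + 10*3)/(5*(1 + 3))))) = 66*(126 + (4 + 2 - 12/((⅕)*(11 + 30)/4))) = 66*(126 + (4 + 2 - 12/((⅕)*(¼)*41))) = 66*(126 + (4 + 2 - 12/41/20)) = 66*(126 + (4 + 2 - 12*20/41)) = 66*(126 + (4 + 2 - 2*120/41)) = 66*(126 + (4 + 2 - 240/41)) = 66*(126 + 6/41) = 66*(5172/41) = 341352/41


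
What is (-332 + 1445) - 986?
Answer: 127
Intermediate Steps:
(-332 + 1445) - 986 = 1113 - 986 = 127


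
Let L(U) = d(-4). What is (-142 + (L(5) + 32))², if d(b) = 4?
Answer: 11236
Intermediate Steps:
L(U) = 4
(-142 + (L(5) + 32))² = (-142 + (4 + 32))² = (-142 + 36)² = (-106)² = 11236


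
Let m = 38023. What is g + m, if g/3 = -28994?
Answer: -48959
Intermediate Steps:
g = -86982 (g = 3*(-28994) = -86982)
g + m = -86982 + 38023 = -48959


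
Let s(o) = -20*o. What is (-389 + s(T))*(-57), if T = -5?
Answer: 16473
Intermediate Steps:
(-389 + s(T))*(-57) = (-389 - 20*(-5))*(-57) = (-389 + 100)*(-57) = -289*(-57) = 16473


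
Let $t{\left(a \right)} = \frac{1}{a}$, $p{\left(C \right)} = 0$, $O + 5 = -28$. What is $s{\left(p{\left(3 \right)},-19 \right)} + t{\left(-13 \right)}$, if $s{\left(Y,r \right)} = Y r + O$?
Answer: $- \frac{430}{13} \approx -33.077$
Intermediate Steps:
$O = -33$ ($O = -5 - 28 = -33$)
$s{\left(Y,r \right)} = -33 + Y r$ ($s{\left(Y,r \right)} = Y r - 33 = -33 + Y r$)
$s{\left(p{\left(3 \right)},-19 \right)} + t{\left(-13 \right)} = \left(-33 + 0 \left(-19\right)\right) + \frac{1}{-13} = \left(-33 + 0\right) - \frac{1}{13} = -33 - \frac{1}{13} = - \frac{430}{13}$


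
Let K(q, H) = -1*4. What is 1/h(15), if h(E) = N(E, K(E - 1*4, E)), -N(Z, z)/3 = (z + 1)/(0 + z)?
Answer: -4/9 ≈ -0.44444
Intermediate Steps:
K(q, H) = -4
N(Z, z) = -3*(1 + z)/z (N(Z, z) = -3*(z + 1)/(0 + z) = -3*(1 + z)/z)
h(E) = -9/4 (h(E) = -3 - 3/(-4) = -3 - 3*(-¼) = -3 + ¾ = -9/4)
1/h(15) = 1/(-9/4) = -4/9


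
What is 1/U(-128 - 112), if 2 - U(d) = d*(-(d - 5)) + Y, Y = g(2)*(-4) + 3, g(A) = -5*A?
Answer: 1/58759 ≈ 1.7019e-5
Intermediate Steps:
Y = 43 (Y = -5*2*(-4) + 3 = -10*(-4) + 3 = 40 + 3 = 43)
U(d) = -41 - d*(5 - d) (U(d) = 2 - (d*(-(d - 5)) + 43) = 2 - (d*(-(-5 + d)) + 43) = 2 - (d*(5 - d) + 43) = 2 - (43 + d*(5 - d)) = 2 + (-43 - d*(5 - d)) = -41 - d*(5 - d))
1/U(-128 - 112) = 1/(-41 + (-128 - 112)**2 - 5*(-128 - 112)) = 1/(-41 + (-240)**2 - 5*(-240)) = 1/(-41 + 57600 + 1200) = 1/58759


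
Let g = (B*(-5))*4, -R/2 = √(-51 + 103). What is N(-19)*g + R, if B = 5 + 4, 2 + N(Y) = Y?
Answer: 3780 - 4*√13 ≈ 3765.6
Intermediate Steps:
N(Y) = -2 + Y
B = 9
R = -4*√13 (R = -2*√(-51 + 103) = -4*√13 ≈ -14.422)
g = -180 (g = (9*(-5))*4 = -45*4 = -180)
N(-19)*g + R = (-2 - 19)*(-180) - 4*√13 = -21*(-180) - 4*√13 = 3780 - 4*√13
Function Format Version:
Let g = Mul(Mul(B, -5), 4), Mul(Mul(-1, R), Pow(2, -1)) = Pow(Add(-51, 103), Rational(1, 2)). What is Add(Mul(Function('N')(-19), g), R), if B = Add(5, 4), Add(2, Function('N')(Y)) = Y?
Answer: Add(3780, Mul(-4, Pow(13, Rational(1, 2)))) ≈ 3765.6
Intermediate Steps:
Function('N')(Y) = Add(-2, Y)
B = 9
R = Mul(-4, Pow(13, Rational(1, 2))) (R = Mul(-2, Pow(Add(-51, 103), Rational(1, 2))) = Mul(-2, Pow(52, Rational(1, 2))) = Mul(-2, Mul(2, Pow(13, Rational(1, 2)))) = Mul(-4, Pow(13, Rational(1, 2))) ≈ -14.422)
g = -180 (g = Mul(Mul(9, -5), 4) = Mul(-45, 4) = -180)
Add(Mul(Function('N')(-19), g), R) = Add(Mul(Add(-2, -19), -180), Mul(-4, Pow(13, Rational(1, 2)))) = Add(Mul(-21, -180), Mul(-4, Pow(13, Rational(1, 2)))) = Add(3780, Mul(-4, Pow(13, Rational(1, 2))))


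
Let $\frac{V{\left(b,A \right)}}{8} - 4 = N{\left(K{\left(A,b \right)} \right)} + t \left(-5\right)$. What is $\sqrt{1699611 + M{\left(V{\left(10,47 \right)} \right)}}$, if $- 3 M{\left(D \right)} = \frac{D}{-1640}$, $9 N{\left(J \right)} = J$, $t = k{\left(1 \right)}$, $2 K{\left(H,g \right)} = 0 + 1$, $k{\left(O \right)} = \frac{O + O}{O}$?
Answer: $\frac{\sqrt{23142073205490}}{3690} \approx 1303.7$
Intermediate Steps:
$k{\left(O \right)} = 2$ ($k{\left(O \right)} = \frac{2 O}{O} = 2$)
$K{\left(H,g \right)} = \frac{1}{2}$ ($K{\left(H,g \right)} = \frac{0 + 1}{2} = \frac{1}{2} \cdot 1 = \frac{1}{2}$)
$t = 2$
$N{\left(J \right)} = \frac{J}{9}$
$V{\left(b,A \right)} = - \frac{428}{9}$ ($V{\left(b,A \right)} = 32 + 8 \left(\frac{1}{9} \cdot \frac{1}{2} + 2 \left(-5\right)\right) = 32 + 8 \left(\frac{1}{18} - 10\right) = 32 + 8 \left(- \frac{179}{18}\right) = 32 - \frac{716}{9} = - \frac{428}{9}$)
$M{\left(D \right)} = \frac{D}{4920}$ ($M{\left(D \right)} = - \frac{D \frac{1}{-1640}}{3} = - \frac{D \left(- \frac{1}{1640}\right)}{3} = - \frac{\left(- \frac{1}{1640}\right) D}{3} = \frac{D}{4920}$)
$\sqrt{1699611 + M{\left(V{\left(10,47 \right)} \right)}} = \sqrt{1699611 + \frac{1}{4920} \left(- \frac{428}{9}\right)} = \sqrt{1699611 - \frac{107}{11070}} = \sqrt{\frac{18814693663}{11070}} = \frac{\sqrt{23142073205490}}{3690}$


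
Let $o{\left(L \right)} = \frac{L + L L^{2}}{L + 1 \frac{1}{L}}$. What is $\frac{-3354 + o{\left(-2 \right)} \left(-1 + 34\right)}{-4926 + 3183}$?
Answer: $\frac{1074}{581} \approx 1.8485$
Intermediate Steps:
$o{\left(L \right)} = \frac{L + L^{3}}{L + \frac{1}{L}}$
$\frac{-3354 + o{\left(-2 \right)} \left(-1 + 34\right)}{-4926 + 3183} = \frac{-3354 + \left(-2\right)^{2} \left(-1 + 34\right)}{-4926 + 3183} = \frac{-3354 + 4 \cdot 33}{-1743} = \left(-3354 + 132\right) \left(- \frac{1}{1743}\right) = \left(-3222\right) \left(- \frac{1}{1743}\right) = \frac{1074}{581}$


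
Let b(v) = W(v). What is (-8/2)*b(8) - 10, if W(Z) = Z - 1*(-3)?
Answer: -54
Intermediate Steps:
W(Z) = 3 + Z (W(Z) = Z + 3 = 3 + Z)
b(v) = 3 + v
(-8/2)*b(8) - 10 = (-8/2)*(3 + 8) - 10 = -8*½*11 - 10 = -4*11 - 10 = -44 - 10 = -54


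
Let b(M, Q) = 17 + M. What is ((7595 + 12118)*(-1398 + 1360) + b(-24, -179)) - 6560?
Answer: -755661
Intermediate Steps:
((7595 + 12118)*(-1398 + 1360) + b(-24, -179)) - 6560 = ((7595 + 12118)*(-1398 + 1360) + (17 - 24)) - 6560 = (19713*(-38) - 7) - 6560 = (-749094 - 7) - 6560 = -749101 - 6560 = -755661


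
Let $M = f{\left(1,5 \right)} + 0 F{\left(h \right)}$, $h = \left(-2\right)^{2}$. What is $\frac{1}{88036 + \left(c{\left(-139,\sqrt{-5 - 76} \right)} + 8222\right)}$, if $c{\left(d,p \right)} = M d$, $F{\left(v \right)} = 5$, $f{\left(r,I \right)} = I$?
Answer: $\frac{1}{95563} \approx 1.0464 \cdot 10^{-5}$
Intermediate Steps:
$h = 4$
$M = 5$ ($M = 5 + 0 \cdot 5 = 5 + 0 = 5$)
$c{\left(d,p \right)} = 5 d$
$\frac{1}{88036 + \left(c{\left(-139,\sqrt{-5 - 76} \right)} + 8222\right)} = \frac{1}{88036 + \left(5 \left(-139\right) + 8222\right)} = \frac{1}{88036 + \left(-695 + 8222\right)} = \frac{1}{88036 + 7527} = \frac{1}{95563}$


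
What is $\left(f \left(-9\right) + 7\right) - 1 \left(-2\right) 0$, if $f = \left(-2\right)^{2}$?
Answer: $-29$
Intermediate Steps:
$f = 4$
$\left(f \left(-9\right) + 7\right) - 1 \left(-2\right) 0 = \left(4 \left(-9\right) + 7\right) - 1 \left(-2\right) 0 = \left(-36 + 7\right) - \left(-2\right) 0 = -29 - 0 = -29 + 0 = -29$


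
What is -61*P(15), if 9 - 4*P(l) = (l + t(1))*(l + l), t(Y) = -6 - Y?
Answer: 14091/4 ≈ 3522.8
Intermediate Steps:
P(l) = 9/4 - l*(-7 + l)/2 (P(l) = 9/4 - (l + (-6 - 1*1))*(l + l)/4 = 9/4 - (l + (-6 - 1))*2*l/4 = 9/4 - (l - 7)*2*l/4 = 9/4 - (-7 + l)*2*l/4 = 9/4 - l*(-7 + l)/2)
-61*P(15) = -61*(9/4 - 1/2*15**2 + (7/2)*15) = -61*(9/4 - 1/2*225 + 105/2) = -61*(9/4 - 225/2 + 105/2) = -61*(-231/4) = 14091/4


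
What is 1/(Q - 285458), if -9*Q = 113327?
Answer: -9/2682449 ≈ -3.3551e-6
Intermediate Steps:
Q = -113327/9 (Q = -1/9*113327 = -113327/9 ≈ -12592.)
1/(Q - 285458) = 1/(-113327/9 - 285458) = 1/(-2682449/9) = -9/2682449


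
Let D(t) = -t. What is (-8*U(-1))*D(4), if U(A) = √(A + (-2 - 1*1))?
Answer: 64*I ≈ 64.0*I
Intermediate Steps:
U(A) = √(-3 + A) (U(A) = √(A + (-2 - 1)) = √(A - 3) = √(-3 + A))
(-8*U(-1))*D(4) = (-8*√(-3 - 1))*(-1*4) = -16*I*(-4) = 64*I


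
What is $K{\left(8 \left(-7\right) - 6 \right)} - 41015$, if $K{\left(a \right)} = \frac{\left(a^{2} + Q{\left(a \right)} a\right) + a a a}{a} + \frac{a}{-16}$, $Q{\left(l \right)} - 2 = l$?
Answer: $- \frac{298313}{8} \approx -37289.0$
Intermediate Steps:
$Q{\left(l \right)} = 2 + l$
$K{\left(a \right)} = - \frac{a}{16} + \frac{a^{2} + a^{3} + a \left(2 + a\right)}{a}$ ($K{\left(a \right)} = \frac{\left(a^{2} + \left(2 + a\right) a\right) + a a a}{a} + \frac{a}{-16} = \frac{\left(a^{2} + a \left(2 + a\right)\right) + a^{2} a}{a} + a \left(- \frac{1}{16}\right) = \frac{\left(a^{2} + a \left(2 + a\right)\right) + a^{3}}{a} - \frac{a}{16} = \frac{a^{2} + a^{3} + a \left(2 + a\right)}{a} - \frac{a}{16} = - \frac{a}{16} + \frac{a^{2} + a^{3} + a \left(2 + a\right)}{a}$)
$K{\left(8 \left(-7\right) - 6 \right)} - 41015 = \left(2 + \left(8 \left(-7\right) - 6\right)^{2} + \frac{31 \left(8 \left(-7\right) - 6\right)}{16}\right) - 41015 = \left(2 + \left(-56 - 6\right)^{2} + \frac{31 \left(-56 - 6\right)}{16}\right) - 41015 = \left(2 + \left(-62\right)^{2} + \frac{31}{16} \left(-62\right)\right) - 41015 = \left(2 + 3844 - \frac{961}{8}\right) - 41015 = \frac{29807}{8} - 41015 = - \frac{298313}{8}$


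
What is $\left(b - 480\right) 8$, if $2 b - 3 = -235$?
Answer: $-4768$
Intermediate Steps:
$b = -116$ ($b = \frac{3}{2} + \frac{1}{2} \left(-235\right) = \frac{3}{2} - \frac{235}{2} = -116$)
$\left(b - 480\right) 8 = \left(-116 - 480\right) 8 = \left(-596\right) 8 = -4768$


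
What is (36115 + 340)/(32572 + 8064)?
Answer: 36455/40636 ≈ 0.89711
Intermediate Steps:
(36115 + 340)/(32572 + 8064) = 36455/40636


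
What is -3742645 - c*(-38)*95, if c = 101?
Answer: -3378035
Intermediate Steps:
-3742645 - c*(-38)*95 = -3742645 - 101*(-38)*95 = -3742645 - (-3838)*95 = -3742645 - 1*(-364610) = -3742645 + 364610 = -3378035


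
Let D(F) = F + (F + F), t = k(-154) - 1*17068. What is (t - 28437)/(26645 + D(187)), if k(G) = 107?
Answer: -22699/13603 ≈ -1.6687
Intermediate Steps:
t = -16961 (t = 107 - 1*17068 = 107 - 17068 = -16961)
D(F) = 3*F (D(F) = F + 2*F = 3*F)
(t - 28437)/(26645 + D(187)) = (-16961 - 28437)/(26645 + 3*187) = -45398/(26645 + 561) = -45398/27206 = -45398*1/27206 = -22699/13603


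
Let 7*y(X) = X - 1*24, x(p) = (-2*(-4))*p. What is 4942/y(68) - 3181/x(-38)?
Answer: 2664135/3344 ≈ 796.69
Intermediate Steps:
x(p) = 8*p
y(X) = -24/7 + X/7 (y(X) = (X - 1*24)/7 = (X - 24)/7 = (-24 + X)/7 = -24/7 + X/7)
4942/y(68) - 3181/x(-38) = 4942/(-24/7 + (1/7)*68) - 3181/(8*(-38)) = 4942/(-24/7 + 68/7) - 3181/(-304) = 4942/(44/7) - 3181*(-1/304) = 4942*(7/44) + 3181/304 = 17297/22 + 3181/304 = 2664135/3344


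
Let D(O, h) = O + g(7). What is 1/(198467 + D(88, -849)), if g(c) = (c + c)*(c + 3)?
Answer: 1/198695 ≈ 5.0328e-6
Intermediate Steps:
g(c) = 2*c*(3 + c) (g(c) = (2*c)*(3 + c) = 2*c*(3 + c))
D(O, h) = 140 + O (D(O, h) = O + 2*7*(3 + 7) = O + 2*7*10 = O + 140 = 140 + O)
1/(198467 + D(88, -849)) = 1/(198467 + (140 + 88)) = 1/(198467 + 228) = 1/198695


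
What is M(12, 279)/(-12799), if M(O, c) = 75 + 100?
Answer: -175/12799 ≈ -0.013673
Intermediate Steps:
M(O, c) = 175
M(12, 279)/(-12799) = 175/(-12799) = 175*(-1/12799) = -175/12799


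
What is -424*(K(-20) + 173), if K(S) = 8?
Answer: -76744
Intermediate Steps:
-424*(K(-20) + 173) = -424*(8 + 173) = -424*181 = -76744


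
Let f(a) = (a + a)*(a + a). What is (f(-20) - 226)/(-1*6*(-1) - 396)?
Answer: -229/65 ≈ -3.5231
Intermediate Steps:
f(a) = 4*a² (f(a) = (2*a)*(2*a) = 4*a²)
(f(-20) - 226)/(-1*6*(-1) - 396) = (4*(-20)² - 226)/(-1*6*(-1) - 396) = (4*400 - 226)/(-6*(-1) - 396) = (1600 - 226)/(6 - 396) = 1374/(-390) = 1374*(-1/390) = -229/65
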